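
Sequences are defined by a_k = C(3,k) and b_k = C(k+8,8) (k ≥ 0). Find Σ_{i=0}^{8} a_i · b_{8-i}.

42471

Write out a_i and b_{8-i} for i = 0,…,8 and sum the products.
Σ = 1·12870 + 3·6435 + 3·3003 + 1·1287 + 0·495 + 0·165 + 0·45 + 0·9 + 0·1 = 42471.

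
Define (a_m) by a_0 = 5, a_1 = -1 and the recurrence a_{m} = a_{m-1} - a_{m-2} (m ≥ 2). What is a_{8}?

-6

The ordinary generating function has denominator 1 - t + t^2.
Iterating the recurrence: a_0,…,a_{8} = 5, -1, -6, -5, 1, 6, 5, -1, -6.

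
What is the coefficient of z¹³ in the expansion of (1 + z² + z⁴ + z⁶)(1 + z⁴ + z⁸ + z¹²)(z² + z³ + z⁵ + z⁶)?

4

(1 + z² + z⁴ + z⁶) has coefficients 1,0,1,0,1,0,1 for degrees 0…6.
(1 + z⁴ + z⁸ + z¹²) has coefficients 1,0,0,0,1,0,0,0,1,0,0,0,1,0 for degrees 0…13.
Finally multiplying by (z² + z³ + z⁵ + z⁶), the product of all factors after the first has coefficients 0,0,1,1,0,1,2,1,0,1,2,1,0,1 for degrees 0…13.
[z¹³] = 1·1 + 1·1 + 1·1 + 1·1 = 4.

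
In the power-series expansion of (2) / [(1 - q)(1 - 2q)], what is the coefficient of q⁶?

Partial fractions give a closed form: a_n = (-2)·1^n + (4)·2^n.
At n = 6: a_6 = 254.

254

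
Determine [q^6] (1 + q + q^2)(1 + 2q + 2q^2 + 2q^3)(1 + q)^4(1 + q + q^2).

(1 + q + q^2) has coefficients 1,1,1 for degrees 0…2.
(1 + 2q + 2q^2 + 2q^3) has coefficients 1,2,2,2,0,0,0 for degrees 0…6.
Multiplying by (1 + q)^4 gives running coefficients 1,6,16,26,29,22,10 for degrees 0…6.
Finally multiplying by (1 + q + q^2), the product of all factors after the first has coefficients 1,7,23,48,71,77,61 for degrees 0…6.
[q^6] = 1·61 + 1·77 + 1·71 = 209.

209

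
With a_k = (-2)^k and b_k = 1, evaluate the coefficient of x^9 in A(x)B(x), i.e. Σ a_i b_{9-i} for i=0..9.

The convolution is the x^9 coefficient of A(x)B(x).
Σ = 1·1 − 2·1 + 4·1 − 8·1 + 16·1 − 32·1 + 64·1 − 128·1 + 256·1 − 512·1 = -341.

-341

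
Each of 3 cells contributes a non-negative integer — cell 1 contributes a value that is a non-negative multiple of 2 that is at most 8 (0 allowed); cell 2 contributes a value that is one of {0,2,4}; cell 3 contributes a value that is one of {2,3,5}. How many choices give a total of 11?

6

The generating function for the choices is (1 + y² + y⁴ + y⁶ + y⁸)·(1 + y² + y⁴)·(y² + y³ + y⁵); the count is [y¹¹].
(1 + y² + y⁴ + y⁶ + y⁸) has coefficients 1,0,1,0,1,0,1,0,1 for degrees 0…8.
(1 + y² + y⁴) has coefficients 1,0,1,0,1,0,0,0,0,0,0,0 for degrees 0…11.
Finally multiplying by (y² + y³ + y⁵), the product of all factors after the first has coefficients 0,0,1,1,1,2,1,2,0,1,0,0 for degrees 0…11.
[y¹¹] = 1·0 + 1·1 + 1·2 + 1·2 + 1·1 = 6.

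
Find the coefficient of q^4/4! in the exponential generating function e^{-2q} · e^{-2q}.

The EGF product rule gives c_4 = Σ_{k_1+k_2=4} C(4; k_1,k_2) · ∏ g_i(k_i), where e^{-2q} gives (-2)^k; e^{-2q} gives (-2)^k.
g_1(k) for k = 0…4: 1, -2, 4, -8, 16.
g_2(k) for k = 0…4: 1, -2, 4, -8, 16.
c_4 = Σ_k C(4,k)·g_1(k)·g_2(4−k) = 1·1·16 + 4·(-2)·(-8) + 6·4·4 + 4·(-8)·(-2) + 1·16·1 = 16 + 64 + 96 + 64 + 16 = 256.

256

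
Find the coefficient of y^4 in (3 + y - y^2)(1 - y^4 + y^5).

(3 + y - y^2) has coefficients 3,1,-1 for degrees 0…2.
(1 - y^4 + y^5) has coefficients 1,0,0,0,-1 for degrees 0…4.
[y^4] = 3·(-1) + 1·0 − 1·0 = -3.

-3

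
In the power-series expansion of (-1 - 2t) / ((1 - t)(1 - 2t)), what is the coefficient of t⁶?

-253

Partial fractions give a closed form: a_n = (3)·1^n + (-4)·2^n.
At n = 6: a_6 = -253.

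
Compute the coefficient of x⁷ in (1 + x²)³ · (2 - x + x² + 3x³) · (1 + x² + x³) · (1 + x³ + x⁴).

39

(1 + x²)³ has coefficients 1,0,3,0,3,0,1 for degrees 0…6.
(2 - x + x² + 3x³) has coefficients 2,-1,1,3,0,0,0,0 for degrees 0…7.
Multiplying by (1 + x² + x³) gives running coefficients 2,-1,3,4,0,4,3,0 for degrees 0…7.
Finally multiplying by (1 + x³ + x⁴), the product of all factors after the first has coefficients 2,-1,3,6,1,6,10,4 for degrees 0…7.
[x⁷] = 1·4 + 3·6 + 3·6 + 1·(-1) = 39.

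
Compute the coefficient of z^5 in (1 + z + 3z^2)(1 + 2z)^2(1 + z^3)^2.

22

(1 + z + 3z^2) has coefficients 1,1,3 for degrees 0…2.
(1 + 2z)^2 has coefficients 1,4,4,0,0,0 for degrees 0…5.
Finally multiplying by (1 + z^3)^2, the product of all factors after the first has coefficients 1,4,4,2,8,8 for degrees 0…5.
[z^5] = 1·8 + 1·8 + 3·2 = 22.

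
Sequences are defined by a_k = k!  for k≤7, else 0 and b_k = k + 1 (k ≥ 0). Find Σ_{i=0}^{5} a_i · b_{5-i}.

205

This is [x^5] in the product of the two ordinary generating functions.
Σ = 1·6 + 1·5 + 2·4 + 6·3 + 24·2 + 120·1 = 205.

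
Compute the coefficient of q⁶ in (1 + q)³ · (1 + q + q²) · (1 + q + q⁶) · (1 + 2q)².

(1 + q)³ has coefficients 1,3,3,1 for degrees 0…3.
(1 + q + q²) has coefficients 1,1,1,0,0,0,0 for degrees 0…6.
Multiplying by (1 + q + q⁶) gives running coefficients 1,2,2,1,0,0,1 for degrees 0…6.
Finally multiplying by (1 + 2q)², the product of all factors after the first has coefficients 1,6,14,17,12,4,1 for degrees 0…6.
[q⁶] = 1·1 + 3·4 + 3·12 + 1·17 = 66.

66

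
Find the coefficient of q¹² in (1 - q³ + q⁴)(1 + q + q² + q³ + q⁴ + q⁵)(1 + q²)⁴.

1

(1 - q³ + q⁴) has coefficients 1,0,0,-1,1 for degrees 0…4.
(1 + q + q² + q³ + q⁴ + q⁵) has coefficients 1,1,1,1,1,1,0,0,0,0,0,0,0 for degrees 0…12.
Finally multiplying by (1 + q²)⁴, the product of all factors after the first has coefficients 1,1,5,5,11,11,14,14,11,11,5,5,1 for degrees 0…12.
[q¹²] = 1·1 − 1·11 + 1·11 = 1.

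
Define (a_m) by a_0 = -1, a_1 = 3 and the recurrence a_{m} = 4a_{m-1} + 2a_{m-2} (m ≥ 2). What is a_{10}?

1583520

The ordinary generating function has denominator 1 - 4x - 2x^2.
Iterating the recurrence: a_0,…,a_{10} = -1, 3, 10, 46, 204, 908, 4040, 17976, 79984, 355888, 1583520.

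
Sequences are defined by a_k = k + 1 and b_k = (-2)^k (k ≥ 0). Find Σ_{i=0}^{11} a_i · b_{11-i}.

-906

The convolution is the x^11 coefficient of A(x)B(x).
Σ = 1·(-2048) + 2·1024 + 3·(-512) + 4·256 + 5·(-128) + 6·64 + 7·(-32) + 8·16 + 9·(-8) + 10·4 + 11·(-2) + 12·1 = -906.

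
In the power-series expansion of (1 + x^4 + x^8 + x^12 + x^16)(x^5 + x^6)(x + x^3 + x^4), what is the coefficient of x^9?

(1 + x^4 + x^8 + x^12 + x^16) has coefficients 1,0,0,0,1,0,0,0,1,0 for degrees 0…9.
(x^5 + x^6) has coefficients 0,0,0,0,0,1,1,0,0,0 for degrees 0…9.
Finally multiplying by (x + x^3 + x^4), the product of all factors after the first has coefficients 0,0,0,0,0,0,1,1,1,2 for degrees 0…9.
[x^9] = 1·2 + 1·0 + 1·0 = 2.

2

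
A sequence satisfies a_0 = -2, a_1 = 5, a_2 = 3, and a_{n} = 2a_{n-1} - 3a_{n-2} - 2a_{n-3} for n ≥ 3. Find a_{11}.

-4461

The ordinary generating function has denominator 1 - 2q + 3q^2 + 2q^3.
Iterating the recurrence: a_0,…,a_{11} = -2, 5, 3, -5, -29, -49, -1, 203, 507, 407, -1113, -4461.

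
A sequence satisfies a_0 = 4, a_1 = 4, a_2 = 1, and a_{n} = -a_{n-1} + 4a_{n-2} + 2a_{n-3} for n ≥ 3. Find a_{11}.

12909

The ordinary generating function has denominator 1 + q - 4q^2 - 2q^3.
Iterating the recurrence: a_0,…,a_{11} = 4, 4, 1, 23, -11, 105, -103, 501, -703, 2501, -4311, 12909.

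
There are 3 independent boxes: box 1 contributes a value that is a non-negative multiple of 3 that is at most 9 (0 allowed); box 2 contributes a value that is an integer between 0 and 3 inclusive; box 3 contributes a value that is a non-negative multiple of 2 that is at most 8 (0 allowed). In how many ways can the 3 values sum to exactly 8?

6

The generating function for the choices is (1 + z³ + z⁶ + z⁹)·(1 + z + z² + z³)·(1 + z² + z⁴ + z⁶ + z⁸); the count is [z⁸].
(1 + z³ + z⁶ + z⁹) has coefficients 1,0,0,1,0,0,1,0,0 for degrees 0…8.
(1 + z + z² + z³) has coefficients 1,1,1,1,0,0,0,0,0 for degrees 0…8.
Finally multiplying by (1 + z² + z⁴ + z⁶ + z⁸), the product of all factors after the first has coefficients 1,1,2,2,2,2,2,2,2 for degrees 0…8.
[z⁸] = 1·2 + 1·2 + 1·2 = 6.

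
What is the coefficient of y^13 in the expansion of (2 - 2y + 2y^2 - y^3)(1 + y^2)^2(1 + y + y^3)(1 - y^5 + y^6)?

12

(2 - 2y + 2y^2 - y^3) has coefficients 2,-2,2,-1 for degrees 0…3.
(1 + y^2)^2 has coefficients 1,0,2,0,1,0,0,0,0,0,0,0,0,0 for degrees 0…13.
Multiplying by (1 + y + y^3) gives running coefficients 1,1,2,3,1,3,0,1,0,0,0,0,0,0 for degrees 0…13.
Finally multiplying by (1 - y^5 + y^6), the product of all factors after the first has coefficients 1,1,2,3,1,2,0,0,-1,2,-2,3,-1,1 for degrees 0…13.
[y^13] = 2·1 − 2·(-1) + 2·3 − 1·(-2) = 12.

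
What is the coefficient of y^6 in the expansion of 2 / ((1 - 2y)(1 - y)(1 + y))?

Partial fractions give a closed form: a_n = (8/3)·2^n + (-1)·1^n + (1/3)·(-1)^n.
At n = 6: a_6 = 170.

170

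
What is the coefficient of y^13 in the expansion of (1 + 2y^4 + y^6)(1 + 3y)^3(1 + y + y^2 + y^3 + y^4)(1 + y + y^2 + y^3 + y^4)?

560

(1 + 2y^4 + y^6) has coefficients 1,0,0,0,2,0,1 for degrees 0…6.
(1 + 3y)^3 has coefficients 1,9,27,27,0,0,0,0,0,0,0,0,0,0 for degrees 0…13.
Multiplying by (1 + y + y^2 + y^3 + y^4) gives running coefficients 1,10,37,64,64,63,54,27,0,0,0,0,0,0 for degrees 0…13.
Finally multiplying by (1 + y + y^2 + y^3 + y^4), the product of all factors after the first has coefficients 1,11,48,112,176,238,282,272,208,144,81,27,0,0 for degrees 0…13.
[y^13] = 1·0 + 2·144 + 1·272 = 560.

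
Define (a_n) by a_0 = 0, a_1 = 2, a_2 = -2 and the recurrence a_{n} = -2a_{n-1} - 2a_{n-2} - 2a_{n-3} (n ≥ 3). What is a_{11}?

48

The ordinary generating function has denominator 1 + 2y + 2y^2 + 2y^3.
Iterating the recurrence: a_0,…,a_{11} = 0, 2, -2, 0, 0, 4, -8, 8, -8, 16, -32, 48.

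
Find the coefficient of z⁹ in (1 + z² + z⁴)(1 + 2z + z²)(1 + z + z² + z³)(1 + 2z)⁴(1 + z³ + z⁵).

1360

(1 + z² + z⁴) has coefficients 1,0,1,0,1 for degrees 0…4.
(1 + 2z + z²) has coefficients 1,2,1,0,0,0,0,0,0,0 for degrees 0…9.
Multiplying by (1 + z + z² + z³) gives running coefficients 1,3,4,4,3,1,0,0,0,0 for degrees 0…9.
Multiplying by (1 + 2z)⁴ gives running coefficients 1,11,52,140,243,297,272,184,80,16 for degrees 0…9.
Finally multiplying by (1 + z³ + z⁵), the product of all factors after the first has coefficients 1,11,52,141,254,350,423,479,517,531 for degrees 0…9.
[z⁹] = 1·531 + 1·479 + 1·350 = 1360.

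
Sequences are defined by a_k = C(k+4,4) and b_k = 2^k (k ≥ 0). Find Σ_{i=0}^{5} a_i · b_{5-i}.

638

This is [x^5] in the product of the two ordinary generating functions.
Σ = 1·32 + 5·16 + 15·8 + 35·4 + 70·2 + 126·1 = 638.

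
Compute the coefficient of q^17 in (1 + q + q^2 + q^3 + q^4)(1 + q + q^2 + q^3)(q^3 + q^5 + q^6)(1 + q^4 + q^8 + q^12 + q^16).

(1 + q + q^2 + q^3 + q^4) has coefficients 1,1,1,1,1 for degrees 0…4.
(1 + q + q^2 + q^3) has coefficients 1,1,1,1,0,0,0,0,0,0,0,0,0,0,0,0,0,0 for degrees 0…17.
Multiplying by (q^3 + q^5 + q^6) gives running coefficients 0,0,0,1,1,2,3,2,2,1,0,0,0,0,0,0,0,0 for degrees 0…17.
Finally multiplying by (1 + q^4 + q^8 + q^12 + q^16), the product of all factors after the first has coefficients 0,0,0,1,1,2,3,3,3,3,3,3,3,3,3,3,3,3 for degrees 0…17.
[q^17] = 1·3 + 1·3 + 1·3 + 1·3 + 1·3 = 15.

15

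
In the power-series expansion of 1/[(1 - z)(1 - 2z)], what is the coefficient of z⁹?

Partial fractions give a closed form: a_n = (-1)·1^n + (2)·2^n.
At n = 9: a_9 = 1023.

1023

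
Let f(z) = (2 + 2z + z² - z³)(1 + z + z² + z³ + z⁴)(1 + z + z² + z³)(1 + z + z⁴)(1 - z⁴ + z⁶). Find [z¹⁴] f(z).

(2 + 2z + z² - z³) has coefficients 2,2,1,-1 for degrees 0…3.
(1 + z + z² + z³ + z⁴) has coefficients 1,1,1,1,1,0,0,0,0,0,0,0,0,0,0 for degrees 0…14.
Multiplying by (1 + z + z² + z³) gives running coefficients 1,2,3,4,4,3,2,1,0,0,0,0,0,0,0 for degrees 0…14.
Multiplying by (1 + z + z⁴) gives running coefficients 1,3,5,7,9,9,8,7,5,3,2,1,0,0,0 for degrees 0…14.
Finally multiplying by (1 - z⁴ + z⁶), the product of all factors after the first has coefficients 1,3,5,7,8,6,4,3,1,1,3,3,3,4,3 for degrees 0…14.
[z¹⁴] = 2·3 + 2·4 + 1·3 − 1·3 = 14.

14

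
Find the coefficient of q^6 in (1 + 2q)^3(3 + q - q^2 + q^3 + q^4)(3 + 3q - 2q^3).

28

(1 + 2q)^3 has coefficients 1,6,12,8 for degrees 0…3.
(3 + q - q^2 + q^3 + q^4) has coefficients 3,1,-1,1,1,0,0 for degrees 0…6.
Finally multiplying by (3 + 3q - 2q^3), the product of all factors after the first has coefficients 9,12,0,-6,4,5,-2 for degrees 0…6.
[q^6] = 1·(-2) + 6·5 + 12·4 + 8·(-6) = 28.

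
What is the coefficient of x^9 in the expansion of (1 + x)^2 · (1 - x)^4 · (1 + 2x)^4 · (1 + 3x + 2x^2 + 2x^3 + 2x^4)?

6

(1 + x)^2 has coefficients 1,2,1 for degrees 0…2.
(1 - x)^4 has coefficients 1,-4,6,-4,1,0,0,0,0,0 for degrees 0…9.
Multiplying by (1 + 2x)^4 gives running coefficients 1,4,-2,-20,1,40,-8,-32,16,0 for degrees 0…9.
Finally multiplying by (1 + 3x + 2x^2 + 2x^3 + 2x^4), the product of all factors after the first has coefficients 1,7,12,-16,-53,7,70,-14,-14,48 for degrees 0…9.
[x^9] = 1·48 + 2·(-14) + 1·(-14) = 6.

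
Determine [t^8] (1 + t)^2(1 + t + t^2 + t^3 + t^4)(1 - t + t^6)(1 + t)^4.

2

(1 + t)^2 has coefficients 1,2,1 for degrees 0…2.
(1 + t + t^2 + t^3 + t^4) has coefficients 1,1,1,1,1,0,0,0,0 for degrees 0…8.
Multiplying by (1 - t + t^6) gives running coefficients 1,0,0,0,0,-1,1,1,1 for degrees 0…8.
Finally multiplying by (1 + t)^4, the product of all factors after the first has coefficients 1,4,6,4,1,-1,-3,-1,7 for degrees 0…8.
[t^8] = 1·7 + 2·(-1) + 1·(-3) = 2.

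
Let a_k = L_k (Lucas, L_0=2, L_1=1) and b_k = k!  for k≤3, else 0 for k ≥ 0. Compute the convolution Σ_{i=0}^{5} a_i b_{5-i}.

The convolution is the x^5 coefficient of A(x)B(x).
Σ = 2·0 + 1·0 + 3·6 + 4·2 + 7·1 + 11·1 = 44.

44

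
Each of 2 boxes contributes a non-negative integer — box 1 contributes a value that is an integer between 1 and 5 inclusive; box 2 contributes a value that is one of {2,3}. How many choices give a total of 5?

The generating function for the choices is (z + z² + z³ + z⁴ + z⁵)·(z² + z³); the count is [z⁵].
(z + z² + z³ + z⁴ + z⁵) has coefficients 0,1,1,1,1,1 for degrees 0…5.
(z² + z³) has coefficients 0,0,1,1,0,0 for degrees 0…5.
[z⁵] = 1·0 + 1·1 + 1·1 + 1·0 + 1·0 = 2.

2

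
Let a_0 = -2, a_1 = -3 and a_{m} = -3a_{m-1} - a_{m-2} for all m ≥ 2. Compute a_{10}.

25463

The ordinary generating function has denominator 1 + 3y + y^2.
Iterating the recurrence: a_0,…,a_{10} = -2, -3, 11, -30, 79, -207, 542, -1419, 3715, -9726, 25463.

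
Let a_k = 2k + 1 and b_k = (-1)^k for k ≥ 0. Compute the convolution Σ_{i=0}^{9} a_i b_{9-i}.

10

This is [x^9] in the product of the two ordinary generating functions.
Σ = 1·(-1) + 3·1 + 5·(-1) + 7·1 + 9·(-1) + 11·1 + 13·(-1) + 15·1 + 17·(-1) + 19·1 = 10.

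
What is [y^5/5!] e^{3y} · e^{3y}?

7776

The EGF product rule gives c_5 = Σ_{k_1+k_2=5} C(5; k_1,k_2) · ∏ g_i(k_i), where e^{3y} gives (3)^k; e^{3y} gives (3)^k.
g_1(k) for k = 0…5: 1, 3, 9, 27, 81, 243.
g_2(k) for k = 0…5: 1, 3, 9, 27, 81, 243.
c_5 = Σ_k C(5,k)·g_1(k)·g_2(5−k) = 1·1·243 + 5·3·81 + 10·9·27 + 10·27·9 + 5·81·3 + 1·243·1 = 243 + 1215 + 2430 + 2430 + 1215 + 243 = 7776.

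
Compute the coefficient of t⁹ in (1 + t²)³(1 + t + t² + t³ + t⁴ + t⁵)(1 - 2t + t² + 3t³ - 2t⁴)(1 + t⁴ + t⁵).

(1 + t²)³ has coefficients 1,0,3,0,3,0,1 for degrees 0…6.
(1 + t + t² + t³ + t⁴ + t⁵) has coefficients 1,1,1,1,1,1,0,0,0,0 for degrees 0…9.
Multiplying by (1 - 2t + t² + 3t³ - 2t⁴) gives running coefficients 1,-1,0,3,1,1,0,2,1,-2 for degrees 0…9.
Finally multiplying by (1 + t⁴ + t⁵), the product of all factors after the first has coefficients 1,-1,0,3,2,1,-1,5,5,0 for degrees 0…9.
[t⁹] = 1·0 + 3·5 + 3·1 + 1·3 = 21.

21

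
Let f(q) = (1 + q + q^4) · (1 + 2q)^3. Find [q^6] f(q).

12

(1 + q + q^4) has coefficients 1,1,0,0,1 for degrees 0…4.
(1 + 2q)^3 has coefficients 1,6,12,8,0,0,0 for degrees 0…6.
[q^6] = 1·0 + 1·0 + 1·12 = 12.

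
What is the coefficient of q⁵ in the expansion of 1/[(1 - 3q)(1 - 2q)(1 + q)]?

504

The denominator gives the recurrence a_n = 4a_(n−1) − a_(n−2) − 6a_(n−3) for n ≥ 3; the numerator fixes a_0 = 1, a_1 = 4, a_2 = 15.
Iterating: 1, 4, 15, 50, 161, 504, so a_5 = 504.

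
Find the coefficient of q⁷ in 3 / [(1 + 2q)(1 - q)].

Partial fractions give a closed form: a_n = (2)·(-2)^n + (1)·1^n.
At n = 7: a_7 = -255.

-255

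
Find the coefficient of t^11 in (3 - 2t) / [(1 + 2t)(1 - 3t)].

244729

Partial fractions give a closed form: a_n = (8/5)·(-2)^n + (7/5)·3^n.
At n = 11: a_11 = 244729.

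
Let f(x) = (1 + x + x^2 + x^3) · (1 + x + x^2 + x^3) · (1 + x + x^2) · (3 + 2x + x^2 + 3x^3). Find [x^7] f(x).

60

(1 + x + x^2 + x^3) has coefficients 1,1,1,1 for degrees 0…3.
(1 + x + x^2 + x^3) has coefficients 1,1,1,1,0,0,0,0 for degrees 0…7.
Multiplying by (1 + x + x^2) gives running coefficients 1,2,3,3,2,1,0,0 for degrees 0…7.
Finally multiplying by (3 + 2x + x^2 + 3x^3), the product of all factors after the first has coefficients 3,8,14,20,21,19,13,7 for degrees 0…7.
[x^7] = 1·7 + 1·13 + 1·19 + 1·21 = 60.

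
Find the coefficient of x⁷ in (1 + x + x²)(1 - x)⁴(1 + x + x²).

-2

(1 + x + x²) has coefficients 1,1,1 for degrees 0…2.
(1 - x)⁴ has coefficients 1,-4,6,-4,1,0,0,0 for degrees 0…7.
Finally multiplying by (1 + x + x²), the product of all factors after the first has coefficients 1,-3,3,-2,3,-3,1,0 for degrees 0…7.
[x⁷] = 1·0 + 1·1 + 1·(-3) = -2.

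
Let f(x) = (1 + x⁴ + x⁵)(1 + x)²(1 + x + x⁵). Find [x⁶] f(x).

(1 + x⁴ + x⁵) has coefficients 1,0,0,0,1,1 for degrees 0…5.
(1 + x)² has coefficients 1,2,1,0,0,0,0 for degrees 0…6.
Finally multiplying by (1 + x + x⁵), the product of all factors after the first has coefficients 1,3,3,1,0,1,2 for degrees 0…6.
[x⁶] = 1·2 + 1·3 + 1·3 = 8.

8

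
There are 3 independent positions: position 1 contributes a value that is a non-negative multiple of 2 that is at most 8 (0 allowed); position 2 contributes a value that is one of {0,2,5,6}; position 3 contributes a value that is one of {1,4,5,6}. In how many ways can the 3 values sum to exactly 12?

8

The generating function for the choices is (1 + x² + x⁴ + x⁶ + x⁸)·(1 + x² + x⁵ + x⁶)·(x + x⁴ + x⁵ + x⁶); the count is [x¹²].
(1 + x² + x⁴ + x⁶ + x⁸) has coefficients 1,0,1,0,1,0,1,0,1 for degrees 0…8.
(1 + x² + x⁵ + x⁶) has coefficients 1,0,1,0,0,1,1,0,0,0,0,0,0 for degrees 0…12.
Finally multiplying by (x + x⁴ + x⁵ + x⁶), the product of all factors after the first has coefficients 0,1,0,1,1,1,3,2,1,1,2,2,1 for degrees 0…12.
[x¹²] = 1·1 + 1·2 + 1·1 + 1·3 + 1·1 = 8.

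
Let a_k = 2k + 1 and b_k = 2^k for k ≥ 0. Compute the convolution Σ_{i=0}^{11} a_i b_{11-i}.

This is [x^11] in the product of the two ordinary generating functions.
Σ = 1·2048 + 3·1024 + 5·512 + 7·256 + 9·128 + 11·64 + 13·32 + 15·16 + 17·8 + 19·4 + 21·2 + 23·1 = 12261.

12261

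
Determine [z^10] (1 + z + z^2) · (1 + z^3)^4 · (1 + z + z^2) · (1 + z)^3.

(1 + z + z^2) has coefficients 1,1,1 for degrees 0…2.
(1 + z^3)^4 has coefficients 1,0,0,4,0,0,6,0,0,4,0 for degrees 0…10.
Multiplying by (1 + z + z^2) gives running coefficients 1,1,1,4,4,4,6,6,6,4,4 for degrees 0…10.
Finally multiplying by (1 + z)^3, the product of all factors after the first has coefficients 1,4,7,11,20,29,34,40,46,46,40 for degrees 0…10.
[z^10] = 1·40 + 1·46 + 1·46 = 132.

132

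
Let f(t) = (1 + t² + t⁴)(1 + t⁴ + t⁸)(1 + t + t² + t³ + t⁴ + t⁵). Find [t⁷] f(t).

4

(1 + t² + t⁴) has coefficients 1,0,1,0,1 for degrees 0…4.
(1 + t⁴ + t⁸) has coefficients 1,0,0,0,1,0,0,0 for degrees 0…7.
Finally multiplying by (1 + t + t² + t³ + t⁴ + t⁵), the product of all factors after the first has coefficients 1,1,1,1,2,2,1,1 for degrees 0…7.
[t⁷] = 1·1 + 1·2 + 1·1 = 4.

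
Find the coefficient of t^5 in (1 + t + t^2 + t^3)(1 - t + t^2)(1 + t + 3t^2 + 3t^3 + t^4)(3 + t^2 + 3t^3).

(1 + t + t^2 + t^3) has coefficients 1,1,1,1 for degrees 0…3.
(1 - t + t^2) has coefficients 1,-1,1,0,0,0 for degrees 0…5.
Multiplying by (1 + t + 3t^2 + 3t^3 + t^4) gives running coefficients 1,0,3,1,1,2 for degrees 0…5.
Finally multiplying by (3 + t^2 + 3t^3), the product of all factors after the first has coefficients 3,0,10,6,6,16 for degrees 0…5.
[t^5] = 1·16 + 1·6 + 1·6 + 1·10 = 38.

38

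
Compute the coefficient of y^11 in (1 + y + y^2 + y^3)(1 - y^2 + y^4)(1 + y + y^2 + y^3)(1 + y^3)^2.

4

(1 + y + y^2 + y^3) has coefficients 1,1,1,1 for degrees 0…3.
(1 - y^2 + y^4) has coefficients 1,0,-1,0,1,0,0,0,0,0,0,0 for degrees 0…11.
Multiplying by (1 + y + y^2 + y^3) gives running coefficients 1,1,0,0,0,0,1,1,0,0,0,0 for degrees 0…11.
Finally multiplying by (1 + y^3)^2, the product of all factors after the first has coefficients 1,1,0,2,2,0,2,2,0,2,2,0 for degrees 0…11.
[y^11] = 1·0 + 1·2 + 1·2 + 1·0 = 4.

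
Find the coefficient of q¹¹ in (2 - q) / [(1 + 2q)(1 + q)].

-10237

Partial fractions give a closed form: a_n = (5)·(-2)^n + (-3)·(-1)^n.
At n = 11: a_11 = -10237.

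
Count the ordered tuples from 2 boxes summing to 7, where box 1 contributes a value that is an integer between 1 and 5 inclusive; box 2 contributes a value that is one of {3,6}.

The generating function for the choices is (t + t² + t³ + t⁴ + t⁵)·(t³ + t⁶); the count is [t⁷].
(t + t² + t³ + t⁴ + t⁵) has coefficients 0,1,1,1,1,1 for degrees 0…5.
(t³ + t⁶) has coefficients 0,0,0,1,0,0,1,0 for degrees 0…7.
[t⁷] = 1·1 + 1·0 + 1·0 + 1·1 + 1·0 = 2.

2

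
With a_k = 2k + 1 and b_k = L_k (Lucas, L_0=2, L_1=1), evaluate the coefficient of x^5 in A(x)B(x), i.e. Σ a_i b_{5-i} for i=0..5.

The convolution is the x^5 coefficient of A(x)B(x).
Σ = 1·11 + 3·7 + 5·4 + 7·3 + 9·1 + 11·2 = 104.

104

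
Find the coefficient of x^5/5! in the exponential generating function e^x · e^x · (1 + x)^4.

The EGF product rule gives c_5 = Σ_{k_1+k_2+k_3=5} C(5; k_1,k_2,k_3) · ∏ g_i(k_i), where e^x gives (1)^k; e^x gives (1)^k; (1+x)^4 gives the falling factorial (4)_k.
g_1(k) for k = 0…5: 1, 1, 1, 1, 1, 1.
g_2(k) for k = 0…5: 1, 1, 1, 1, 1, 1.
g_3(k) for k = 0…5: 1, 4, 12, 24, 24, 0.
First combine the last two factors: h(k) = Σ_j C(k,j)·g_2(j)·g_3(k−j) for k = 0…5: 1, 5, 21, 73, 209, 501.
c_5 = Σ_k C(5,k)·g_1(k)·h(5−k) = 1·1·501 + 5·1·209 + 10·1·73 + 10·1·21 + 5·1·5 + 1·1·1 = 501 + 1045 + 730 + 210 + 25 + 1 = 2512.

2512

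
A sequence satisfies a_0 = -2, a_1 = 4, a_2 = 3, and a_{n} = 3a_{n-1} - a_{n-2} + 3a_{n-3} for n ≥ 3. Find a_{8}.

The ordinary generating function has denominator 1 - 3t + t^2 - 3t^3.
Iterating the recurrence: a_0,…,a_{8} = -2, 4, 3, -1, 6, 28, 75, 215, 654.

654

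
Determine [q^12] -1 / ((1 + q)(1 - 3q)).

-398581

Partial fractions give a closed form: a_n = (-1/4)·(-1)^n + (-3/4)·3^n.
At n = 12: a_12 = -398581.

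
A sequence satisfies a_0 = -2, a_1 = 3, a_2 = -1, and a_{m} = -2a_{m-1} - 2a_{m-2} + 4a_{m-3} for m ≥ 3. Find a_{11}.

-6656

The ordinary generating function has denominator 1 + 2q + 2q^2 - 4q^3.
Iterating the recurrence: a_0,…,a_{11} = -2, 3, -1, -12, 38, -56, -12, 288, -776, 928, 848, -6656.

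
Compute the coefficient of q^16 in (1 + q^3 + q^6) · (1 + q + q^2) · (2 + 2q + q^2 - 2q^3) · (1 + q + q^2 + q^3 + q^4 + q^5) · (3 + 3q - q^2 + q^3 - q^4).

(1 + q^3 + q^6) has coefficients 1,0,0,1,0,0,1 for degrees 0…6.
(1 + q + q^2) has coefficients 1,1,1,0,0,0,0,0,0,0,0,0,0,0,0,0,0 for degrees 0…16.
Multiplying by (2 + 2q + q^2 - 2q^3) gives running coefficients 2,4,5,1,-1,-2,0,0,0,0,0,0,0,0,0,0,0 for degrees 0…16.
Multiplying by (1 + q + q^2 + q^3 + q^4 + q^5) gives running coefficients 2,6,11,12,11,9,7,3,-2,-3,-2,0,0,0,0,0,0 for degrees 0…16.
Finally multiplying by (3 + 3q - q^2 + q^3 - q^4), the product of all factors after the first has coefficients 6,24,49,65,62,53,38,20,-6,-20,-17,-8,1,1,2,0,0 for degrees 0…16.
[q^16] = 1·0 + 1·1 + 1·(-17) = -16.

-16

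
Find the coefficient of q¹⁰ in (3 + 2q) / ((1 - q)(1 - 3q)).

324767

Partial fractions give a closed form: a_n = (-5/2)·1^n + (11/2)·3^n.
At n = 10: a_10 = 324767.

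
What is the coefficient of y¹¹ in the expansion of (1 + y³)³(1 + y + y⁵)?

3

(1 + y³)³ has coefficients 1,0,0,3,0,0,3,0,0,1 for degrees 0…9.
(1 + y + y⁵) has coefficients 1,1,0,0,0,1,0,0,0,0,0,0 for degrees 0…11.
[y¹¹] = 1·0 + 3·0 + 3·1 + 1·0 = 3.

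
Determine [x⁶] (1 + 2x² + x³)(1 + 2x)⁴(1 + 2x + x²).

(1 + 2x² + x³) has coefficients 1,0,2,1 for degrees 0…3.
(1 + 2x)⁴ has coefficients 1,8,24,32,16,0,0 for degrees 0…6.
Finally multiplying by (1 + 2x + x²), the product of all factors after the first has coefficients 1,10,41,88,104,64,16 for degrees 0…6.
[x⁶] = 1·16 + 2·104 + 1·88 = 312.

312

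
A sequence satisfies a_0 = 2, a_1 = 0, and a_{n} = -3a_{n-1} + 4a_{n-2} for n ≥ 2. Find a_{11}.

The ordinary generating function has denominator 1 + 3z - 4z^2.
Iterating the recurrence: a_0,…,a_{11} = 2, 0, 8, -24, 104, -408, 1640, -6552, 26216, -104856, 419432, -1677720.

-1677720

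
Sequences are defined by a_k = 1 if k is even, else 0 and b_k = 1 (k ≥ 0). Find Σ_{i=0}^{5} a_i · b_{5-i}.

The convolution is the t^5 coefficient of A(t)B(t).
Σ = 1·1 + 0·1 + 1·1 + 0·1 + 1·1 + 0·1 = 3.

3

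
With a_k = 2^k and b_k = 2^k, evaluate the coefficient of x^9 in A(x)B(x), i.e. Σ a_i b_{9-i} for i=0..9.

5120

This is [x^9] in the product of the two ordinary generating functions.
Σ = 1·512 + 2·256 + 4·128 + 8·64 + 16·32 + 32·16 + 64·8 + 128·4 + 256·2 + 512·1 = 5120.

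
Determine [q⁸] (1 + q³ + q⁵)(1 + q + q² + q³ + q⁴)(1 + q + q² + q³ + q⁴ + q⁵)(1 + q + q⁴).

(1 + q³ + q⁵) has coefficients 1,0,0,1,0,1 for degrees 0…5.
(1 + q + q² + q³ + q⁴) has coefficients 1,1,1,1,1,0,0,0,0 for degrees 0…8.
Multiplying by (1 + q + q² + q³ + q⁴ + q⁵) gives running coefficients 1,2,3,4,5,5,4,3,2 for degrees 0…8.
Finally multiplying by (1 + q + q⁴), the product of all factors after the first has coefficients 1,3,5,7,10,12,12,11,10 for degrees 0…8.
[q⁸] = 1·10 + 1·12 + 1·7 = 29.

29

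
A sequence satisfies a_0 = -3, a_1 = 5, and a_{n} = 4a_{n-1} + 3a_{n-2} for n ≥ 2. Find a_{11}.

The ordinary generating function has denominator 1 - 4q - 3q^2.
Iterating the recurrence: a_0,…,a_{11} = -3, 5, 11, 59, 269, 1253, 5819, 27035, 125597, 583493, 2710763, 12593531.

12593531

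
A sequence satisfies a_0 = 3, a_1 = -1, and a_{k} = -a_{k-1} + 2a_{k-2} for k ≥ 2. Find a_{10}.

The ordinary generating function has denominator 1 + q - 2q^2.
Iterating the recurrence: a_0,…,a_{10} = 3, -1, 7, -9, 23, -41, 87, -169, 343, -681, 1367.

1367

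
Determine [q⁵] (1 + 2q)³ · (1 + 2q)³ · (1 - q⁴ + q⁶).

180

(1 + 2q)³ has coefficients 1,6,12,8 for degrees 0…3.
(1 + 2q)³ has coefficients 1,6,12,8,0,0 for degrees 0…5.
Finally multiplying by (1 - q⁴ + q⁶), the product of all factors after the first has coefficients 1,6,12,8,-1,-6 for degrees 0…5.
[q⁵] = 1·(-6) + 6·(-1) + 12·8 + 8·12 = 180.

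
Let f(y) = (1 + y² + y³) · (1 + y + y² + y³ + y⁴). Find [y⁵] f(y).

2

(1 + y² + y³) has coefficients 1,0,1,1 for degrees 0…3.
(1 + y + y² + y³ + y⁴) has coefficients 1,1,1,1,1,0 for degrees 0…5.
[y⁵] = 1·0 + 1·1 + 1·1 = 2.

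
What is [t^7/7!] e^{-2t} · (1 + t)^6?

-800

The EGF product rule gives c_7 = Σ_{k_1+k_2=7} C(7; k_1,k_2) · ∏ g_i(k_i), where e^{-2t} gives (-2)^k; (1+t)^6 gives the falling factorial (6)_k.
g_1(k) for k = 0…7: 1, -2, 4, -8, 16, -32, 64, -128.
g_2(k) for k = 0…7: 1, 6, 30, 120, 360, 720, 720, 0.
c_7 = Σ_k C(7,k)·g_1(k)·g_2(7−k) = 7·(-2)·720 + 21·4·720 + 35·(-8)·360 + 35·16·120 + 21·(-32)·30 + 7·64·6 + 1·(-128)·1 = −10080 + 60480 − 100800 + 67200 − 20160 + 2688 − 128 = -800.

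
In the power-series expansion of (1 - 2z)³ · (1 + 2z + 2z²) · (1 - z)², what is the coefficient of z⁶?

40

(1 - 2z)³ has coefficients 1,-6,12,-8 for degrees 0…3.
(1 + 2z + 2z²) has coefficients 1,2,2,0,0,0,0 for degrees 0…6.
Finally multiplying by (1 - z)², the product of all factors after the first has coefficients 1,0,-1,-2,2,0,0 for degrees 0…6.
[z⁶] = 1·0 − 6·0 + 12·2 − 8·(-2) = 40.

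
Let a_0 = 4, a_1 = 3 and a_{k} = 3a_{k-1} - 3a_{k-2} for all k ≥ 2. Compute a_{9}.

The ordinary generating function has denominator 1 - 3t + 3t^2.
Iterating the recurrence: a_0,…,a_{9} = 4, 3, -3, -18, -45, -81, -108, -81, 81, 486.

486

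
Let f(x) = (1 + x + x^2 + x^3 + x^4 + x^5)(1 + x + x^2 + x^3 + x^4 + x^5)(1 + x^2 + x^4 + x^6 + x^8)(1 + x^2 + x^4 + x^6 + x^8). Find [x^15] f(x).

68

(1 + x + x^2 + x^3 + x^4 + x^5) has coefficients 1,1,1,1,1,1 for degrees 0…5.
(1 + x + x^2 + x^3 + x^4 + x^5) has coefficients 1,1,1,1,1,1,0,0,0,0,0,0,0,0,0,0 for degrees 0…15.
Multiplying by (1 + x^2 + x^4 + x^6 + x^8) gives running coefficients 1,1,2,2,3,3,3,3,3,3,2,2,1,1,0,0 for degrees 0…15.
Finally multiplying by (1 + x^2 + x^4 + x^6 + x^8), the product of all factors after the first has coefficients 1,1,3,3,6,6,9,9,12,12,13,13,12,12,9,9 for degrees 0…15.
[x^15] = 1·9 + 1·9 + 1·12 + 1·12 + 1·13 + 1·13 = 68.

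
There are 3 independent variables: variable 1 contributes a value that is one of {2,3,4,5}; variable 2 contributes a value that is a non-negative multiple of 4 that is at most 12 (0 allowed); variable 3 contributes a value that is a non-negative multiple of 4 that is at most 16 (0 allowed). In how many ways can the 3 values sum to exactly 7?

2

The generating function for the choices is (x² + x³ + x⁴ + x⁵)·(1 + x⁴ + x⁸ + x¹²)·(1 + x⁴ + x⁸ + x¹² + x¹⁶); the count is [x⁷].
(x² + x³ + x⁴ + x⁵) has coefficients 0,0,1,1,1,1 for degrees 0…5.
(1 + x⁴ + x⁸ + x¹²) has coefficients 1,0,0,0,1,0,0,0 for degrees 0…7.
Finally multiplying by (1 + x⁴ + x⁸ + x¹² + x¹⁶), the product of all factors after the first has coefficients 1,0,0,0,2,0,0,0 for degrees 0…7.
[x⁷] = 1·0 + 1·2 + 1·0 + 1·0 = 2.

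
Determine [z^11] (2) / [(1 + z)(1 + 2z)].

-8190

Partial fractions give a closed form: a_n = (-2)·(-1)^n + (4)·(-2)^n.
At n = 11: a_11 = -8190.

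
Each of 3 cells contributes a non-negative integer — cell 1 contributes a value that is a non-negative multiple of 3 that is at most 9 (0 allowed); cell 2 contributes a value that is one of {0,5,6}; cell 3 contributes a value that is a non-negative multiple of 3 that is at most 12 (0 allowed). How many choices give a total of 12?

7

The generating function for the choices is (1 + z^3 + z^6 + z^9)·(1 + z^5 + z^6)·(1 + z^3 + z^6 + z^9 + z^12); the count is [z^12].
(1 + z^3 + z^6 + z^9) has coefficients 1,0,0,1,0,0,1,0,0,1 for degrees 0…9.
(1 + z^5 + z^6) has coefficients 1,0,0,0,0,1,1,0,0,0,0,0,0 for degrees 0…12.
Finally multiplying by (1 + z^3 + z^6 + z^9 + z^12), the product of all factors after the first has coefficients 1,0,0,1,0,1,2,0,1,2,0,1,2 for degrees 0…12.
[z^12] = 1·2 + 1·2 + 1·2 + 1·1 = 7.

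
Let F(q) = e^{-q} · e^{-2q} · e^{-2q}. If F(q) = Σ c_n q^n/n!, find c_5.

The EGF product rule gives c_5 = Σ_{k_1+k_2+k_3=5} C(5; k_1,k_2,k_3) · ∏ g_i(k_i), where e^{-q} gives (-1)^k; e^{-2q} gives (-2)^k; e^{-2q} gives (-2)^k.
g_1(k) for k = 0…5: 1, -1, 1, -1, 1, -1.
g_2(k) for k = 0…5: 1, -2, 4, -8, 16, -32.
g_3(k) for k = 0…5: 1, -2, 4, -8, 16, -32.
First combine the last two factors: h(k) = Σ_j C(k,j)·g_2(j)·g_3(k−j) for k = 0…5: 1, -4, 16, -64, 256, -1024.
c_5 = Σ_k C(5,k)·g_1(k)·h(5−k) = 1·1·(-1024) + 5·(-1)·256 + 10·1·(-64) + 10·(-1)·16 + 5·1·(-4) + 1·(-1)·1 = −1024 − 1280 − 640 − 160 − 20 − 1 = -3125.

-3125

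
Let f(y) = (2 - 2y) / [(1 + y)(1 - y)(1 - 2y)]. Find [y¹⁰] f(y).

Partial fractions give a closed form: a_n = (2/3)·(-1)^n + (4/3)·2^n.
At n = 10: a_10 = 1366.

1366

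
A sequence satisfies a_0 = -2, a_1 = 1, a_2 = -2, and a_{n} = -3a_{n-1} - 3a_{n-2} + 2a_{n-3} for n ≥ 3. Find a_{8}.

The ordinary generating function has denominator 1 + 3q + 3q^2 - 2q^3.
Iterating the recurrence: a_0,…,a_{8} = -2, 1, -2, -1, 11, -34, 67, -77, -38.

-38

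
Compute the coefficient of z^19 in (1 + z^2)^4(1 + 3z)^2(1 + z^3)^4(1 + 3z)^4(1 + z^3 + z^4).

(1 + z^2)^4 has coefficients 1,0,4,0,6,0,4,0,1 for degrees 0…8.
(1 + 3z)^2 has coefficients 1,6,9,0,0,0,0,0,0,0,0,0,0,0,0,0,0,0,0,0 for degrees 0…19.
Multiplying by (1 + z^3)^4 gives running coefficients 1,6,9,4,24,36,6,36,54,4,24,36,1,6,9,0,0,0,0,0 for degrees 0…19.
Multiplying by (1 + 3z)^4 gives running coefficients 1,18,135,544,1287,1998,2895,4968,6642,6160,7362,9288,6535,4878,5967,3456,1215,1458,729,0 for degrees 0…19.
Finally multiplying by (1 + z^3 + z^4), the product of all factors after the first has coefficients 1,18,135,545,1306,2151,3574,6799,9927,11053,15225,20898,19337,18400,22617,19279,12628,12303,10152,4671 for degrees 0…19.
[z^19] = 1·4671 + 4·12303 + 6·19279 + 4·18400 + 1·20898 = 264055.

264055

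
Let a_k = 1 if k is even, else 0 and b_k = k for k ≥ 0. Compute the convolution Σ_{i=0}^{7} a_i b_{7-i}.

The convolution is the t^7 coefficient of A(t)B(t).
Σ = 1·7 + 0·6 + 1·5 + 0·4 + 1·3 + 0·2 + 1·1 + 0·0 = 16.

16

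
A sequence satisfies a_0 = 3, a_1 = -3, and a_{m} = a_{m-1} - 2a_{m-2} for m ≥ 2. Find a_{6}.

The ordinary generating function has denominator 1 - y + 2y^2.
Iterating the recurrence: a_0,…,a_{6} = 3, -3, -9, -3, 15, 21, -9.

-9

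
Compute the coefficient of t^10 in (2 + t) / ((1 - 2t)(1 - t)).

The denominator gives the recurrence a_n = 3a_(n−1) − 2a_(n−2) for n ≥ 3; the numerator fixes a_0 = 2, a_1 = 7, a_2 = 17.
Iterating: 2, 7, 17, 37, 77, 157, 317, 637, 1277, 2557, 5117, so a_10 = 5117.

5117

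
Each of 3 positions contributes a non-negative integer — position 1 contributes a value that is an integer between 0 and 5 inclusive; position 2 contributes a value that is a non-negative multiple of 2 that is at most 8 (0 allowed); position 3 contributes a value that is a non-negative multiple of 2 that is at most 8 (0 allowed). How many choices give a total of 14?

The generating function for the choices is (1 + y + y^2 + y^3 + y^4 + y^5)·(1 + y^2 + y^4 + y^6 + y^8)·(1 + y^2 + y^4 + y^6 + y^8); the count is [y^14].
(1 + y + y^2 + y^3 + y^4 + y^5) has coefficients 1,1,1,1,1,1 for degrees 0…5.
(1 + y^2 + y^4 + y^6 + y^8) has coefficients 1,0,1,0,1,0,1,0,1,0,0,0,0,0,0 for degrees 0…14.
Finally multiplying by (1 + y^2 + y^4 + y^6 + y^8), the product of all factors after the first has coefficients 1,0,2,0,3,0,4,0,5,0,4,0,3,0,2 for degrees 0…14.
[y^14] = 1·2 + 1·0 + 1·3 + 1·0 + 1·4 + 1·0 = 9.

9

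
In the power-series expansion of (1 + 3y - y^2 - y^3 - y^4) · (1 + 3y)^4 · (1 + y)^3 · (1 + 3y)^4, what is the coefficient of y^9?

253872

(1 + 3y - y^2 - y^3 - y^4) has coefficients 1,3,-1,-1,-1 for degrees 0…4.
(1 + 3y)^4 has coefficients 1,12,54,108,81,0,0,0,0,0 for degrees 0…9.
Multiplying by (1 + y)^3 gives running coefficients 1,15,93,307,579,621,351,81,0,0 for degrees 0…9.
Finally multiplying by (1 + 3y)^4, the product of all factors after the first has coefficients 1,27,327,2341,10986,35406,79758,125226,133893,92583 for degrees 0…9.
[y^9] = 1·92583 + 3·133893 − 1·125226 − 1·79758 − 1·35406 = 253872.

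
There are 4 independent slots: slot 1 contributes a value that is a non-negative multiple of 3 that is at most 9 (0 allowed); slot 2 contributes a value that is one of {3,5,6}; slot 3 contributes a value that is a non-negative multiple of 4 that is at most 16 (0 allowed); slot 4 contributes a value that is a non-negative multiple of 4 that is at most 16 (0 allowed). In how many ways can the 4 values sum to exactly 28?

14

The generating function for the choices is (1 + z^3 + z^6 + z^9)·(z^3 + z^5 + z^6)·(1 + z^4 + z^8 + z^12 + z^16)·(1 + z^4 + z^8 + z^12 + z^16); the count is [z^28].
(1 + z^3 + z^6 + z^9) has coefficients 1,0,0,1,0,0,1,0,0,1 for degrees 0…9.
(z^3 + z^5 + z^6) has coefficients 0,0,0,1,0,1,1,0,0,0,0,0,0,0,0,0,0,0,0,0,0,0,0,0,0,0,0,0,0 for degrees 0…28.
Multiplying by (1 + z^4 + z^8 + z^12 + z^16) gives running coefficients 0,0,0,1,0,1,1,1,0,1,1,1,0,1,1,1,0,1,1,1,0,1,1,0,0,0,0,0,0 for degrees 0…28.
Finally multiplying by (1 + z^4 + z^8 + z^12 + z^16), the product of all factors after the first has coefficients 0,0,0,1,0,1,1,2,0,2,2,3,0,3,3,4,0,4,4,5,0,5,5,4,0,4,4,3,0 for degrees 0…28.
[z^28] = 1·0 + 1·4 + 1·5 + 1·5 = 14.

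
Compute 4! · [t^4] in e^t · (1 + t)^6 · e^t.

The EGF product rule gives c_4 = Σ_{k_1+k_2+k_3=4} C(4; k_1,k_2,k_3) · ∏ g_i(k_i), where e^t gives (1)^k; (1+t)^6 gives the falling factorial (6)_k; e^t gives (1)^k.
g_1(k) for k = 0…4: 1, 1, 1, 1, 1.
g_2(k) for k = 0…4: 1, 6, 30, 120, 360.
g_3(k) for k = 0…4: 1, 1, 1, 1, 1.
First combine the last two factors: h(k) = Σ_j C(k,j)·g_2(j)·g_3(k−j) for k = 0…4: 1, 7, 43, 229, 1045.
c_4 = Σ_k C(4,k)·g_1(k)·h(4−k) = 1·1·1045 + 4·1·229 + 6·1·43 + 4·1·7 + 1·1·1 = 1045 + 916 + 258 + 28 + 1 = 2248.

2248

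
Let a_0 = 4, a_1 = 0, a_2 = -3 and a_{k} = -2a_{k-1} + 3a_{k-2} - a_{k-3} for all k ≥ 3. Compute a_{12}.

The ordinary generating function has denominator 1 + 2x - 3x^2 + x^3.
Iterating the recurrence: a_0,…,a_{12} = 4, 0, -3, 2, -13, 35, -111, 340, -1048, 3227, -9938, 30605, -94251.

-94251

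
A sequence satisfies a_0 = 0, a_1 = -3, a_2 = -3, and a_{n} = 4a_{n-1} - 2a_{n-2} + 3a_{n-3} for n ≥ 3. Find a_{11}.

The ordinary generating function has denominator 1 - 4q + 2q^2 - 3q^3.
Iterating the recurrence: a_0,…,a_{11} = 0, -3, -3, -6, -27, -105, -384, -1407, -5175, -19038, -70023, -257541.

-257541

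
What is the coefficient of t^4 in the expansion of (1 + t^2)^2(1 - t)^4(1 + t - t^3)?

6

(1 + t^2)^2 has coefficients 1,0,2,0,1 for degrees 0…4.
(1 - t)^4 has coefficients 1,-4,6,-4,1 for degrees 0…4.
Finally multiplying by (1 + t - t^3), the product of all factors after the first has coefficients 1,-3,2,1,1 for degrees 0…4.
[t^4] = 1·1 + 2·2 + 1·1 = 6.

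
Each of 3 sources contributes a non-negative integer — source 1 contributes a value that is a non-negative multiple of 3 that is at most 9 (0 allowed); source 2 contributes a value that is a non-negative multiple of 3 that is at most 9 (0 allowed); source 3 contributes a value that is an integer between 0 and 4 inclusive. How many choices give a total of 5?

The generating function for the choices is (1 + y³ + y⁶ + y⁹)·(1 + y³ + y⁶ + y⁹)·(1 + y + y² + y³ + y⁴); the count is [y⁵].
(1 + y³ + y⁶ + y⁹) has coefficients 1,0,0,1,0,0 for degrees 0…5.
(1 + y³ + y⁶ + y⁹) has coefficients 1,0,0,1,0,0 for degrees 0…5.
Finally multiplying by (1 + y + y² + y³ + y⁴), the product of all factors after the first has coefficients 1,1,1,2,2,1 for degrees 0…5.
[y⁵] = 1·1 + 1·1 = 2.

2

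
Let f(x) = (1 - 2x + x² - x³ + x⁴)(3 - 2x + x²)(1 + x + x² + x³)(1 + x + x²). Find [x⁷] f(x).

(1 - 2x + x² - x³ + x⁴) has coefficients 1,-2,1,-1,1 for degrees 0…4.
(3 - 2x + x²) has coefficients 3,-2,1,0,0,0,0,0 for degrees 0…7.
Multiplying by (1 + x + x² + x³) gives running coefficients 3,1,2,2,-1,1,0,0 for degrees 0…7.
Finally multiplying by (1 + x + x²), the product of all factors after the first has coefficients 3,4,6,5,3,2,0,1 for degrees 0…7.
[x⁷] = 1·1 − 2·0 + 1·2 − 1·3 + 1·5 = 5.

5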